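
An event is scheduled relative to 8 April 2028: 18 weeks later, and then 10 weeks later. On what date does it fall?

Counting forward 18 weeks (= 126 days) from April 8, 2028:
April has 30 days, so 30 − 8 = 22 days remain after April 8, 2028; 126 − 22 = 104 left.
May 2028 has 31 days: 104 − 31 = 73 left.
June 2028 has 30 days: 73 − 30 = 43 left.
July 2028 has 31 days: 43 − 31 = 12 left.
12 days into August 2028 → August 12, 2028.
Counting forward 10 weeks (= 70 days) from August 12, 2028:
August has 31 days, so 31 − 12 = 19 days remain after August 12, 2028; 70 − 19 = 51 left.
September 2028 has 30 days: 51 − 30 = 21 left.
21 days into October 2028 → October 21, 2028.

October 21, 2028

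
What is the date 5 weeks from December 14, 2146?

January 18, 2147

Counting forward 5 weeks = 35 days from December 14, 2146.
December has 31 days, so 31 − 14 = 17 days remain after December 14, 2146; 35 − 17 = 18 left.
18 days into January 2147 → January 18, 2147.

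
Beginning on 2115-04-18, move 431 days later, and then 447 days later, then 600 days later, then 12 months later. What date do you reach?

Adding 431 days from April 18, 2115:
April has 30 days, so 30 − 18 = 12 days remain after April 18, 2115; 431 − 12 = 419 left.
May 2115 has 31 days: 419 − 31 = 388 left.
June 2115 has 30 days: 388 − 30 = 358 left.
July 2115 has 31 days: 358 − 31 = 327 left.
August 2115 has 31 days: 327 − 31 = 296 left.
September 2115 has 30 days: 296 − 30 = 266 left.
October 2115 has 31 days: 266 − 31 = 235 left.
November 2115 has 30 days: 235 − 30 = 205 left.
December 2115 has 31 days: 205 − 31 = 174 left.
January 2116 has 31 days: 174 − 31 = 143 left.
February 2116 has 29 days (2116 is a leap year): 143 − 29 = 114 left.
March 2116 has 31 days: 114 − 31 = 83 left.
April 2116 has 30 days: 83 − 30 = 53 left.
May 2116 has 31 days: 53 − 31 = 22 left.
22 days into June 2116 → June 22, 2116.
Counting forward 447 days from June 22, 2116:
June has 30 days, so 30 − 22 = 8 days remain after June 22, 2116; 447 − 8 = 439 left.
July 2116 has 31 days: 439 − 31 = 408 left.
August 2116 has 31 days: 408 − 31 = 377 left.
September 2116 has 30 days: 377 − 30 = 347 left.
October 2116 has 31 days: 347 − 31 = 316 left.
November 2116 has 30 days: 316 − 30 = 286 left.
December 2116 has 31 days: 286 − 31 = 255 left.
January 2117 has 31 days: 255 − 31 = 224 left.
February 2117 has 28 days (2117 is not a leap year): 224 − 28 = 196 left.
March 2117 has 31 days: 196 − 31 = 165 left.
April 2117 has 30 days: 165 − 30 = 135 left.
May 2117 has 31 days: 135 − 31 = 104 left.
June 2117 has 30 days: 104 − 30 = 74 left.
July 2117 has 31 days: 74 − 31 = 43 left.
August 2117 has 31 days: 43 − 31 = 12 left.
12 days into September 2117 → September 12, 2117.
Advancing 600 days from September 12, 2117:
September has 30 days, so 30 − 12 = 18 days remain after September 12, 2117; 600 − 18 = 582 left.
October 2117 has 31 days: 582 − 31 = 551 left.
November 2117 has 30 days: 551 − 30 = 521 left.
December 2117 has 31 days: 521 − 31 = 490 left.
January 2118 has 31 days: 490 − 31 = 459 left.
February 2118 has 28 days (2118 is not a leap year): 459 − 28 = 431 left.
March 2118 has 31 days: 431 − 31 = 400 left.
April 2118 has 30 days: 400 − 30 = 370 left.
May 2118 has 31 days: 370 − 31 = 339 left.
June 2118 has 30 days: 339 − 30 = 309 left.
July 2118 has 31 days: 309 − 31 = 278 left.
August 2118 has 31 days: 278 − 31 = 247 left.
September 2118 has 30 days: 247 − 30 = 217 left.
October 2118 has 31 days: 217 − 31 = 186 left.
November 2118 has 30 days: 186 − 30 = 156 left.
December 2118 has 31 days: 156 − 31 = 125 left.
January 2119 has 31 days: 125 − 31 = 94 left.
February 2119 has 28 days (2119 is not a leap year): 94 − 28 = 66 left.
March 2119 has 31 days: 66 − 31 = 35 left.
April 2119 has 30 days: 35 − 30 = 5 left.
5 days into May 2119 → May 5, 2119.
Advancing 12 months from May 5, 2119:
month 5 + 12 = 17, which is month 5 of year 2120 → May 2120.
Day 5 is valid in May, giving May 5, 2120.

May 5, 2120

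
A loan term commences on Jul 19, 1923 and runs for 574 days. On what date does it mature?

Adding 574 days from July 19, 1923.
July has 31 days, so 31 − 19 = 12 days remain after July 19, 1923; 574 − 12 = 562 left.
August 1923 has 31 days: 562 − 31 = 531 left.
September 1923 has 30 days: 531 − 30 = 501 left.
October 1923 has 31 days: 501 − 31 = 470 left.
November 1923 has 30 days: 470 − 30 = 440 left.
December 1923 has 31 days: 440 − 31 = 409 left.
January 1924 has 31 days: 409 − 31 = 378 left.
February 1924 has 29 days (1924 is a leap year): 378 − 29 = 349 left.
March 1924 has 31 days: 349 − 31 = 318 left.
April 1924 has 30 days: 318 − 30 = 288 left.
May 1924 has 31 days: 288 − 31 = 257 left.
June 1924 has 30 days: 257 − 30 = 227 left.
July 1924 has 31 days: 227 − 31 = 196 left.
August 1924 has 31 days: 196 − 31 = 165 left.
September 1924 has 30 days: 165 − 30 = 135 left.
October 1924 has 31 days: 135 − 31 = 104 left.
November 1924 has 30 days: 104 − 30 = 74 left.
December 1924 has 31 days: 74 − 31 = 43 left.
January 1925 has 31 days: 43 − 31 = 12 left.
12 days into February 1925 → February 12, 1925.

February 12, 1925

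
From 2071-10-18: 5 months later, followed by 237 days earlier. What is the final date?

July 25, 2071

Advancing 5 months from October 18, 2071:
month 10 + 5 = 15, which is month 3 of year 2072 → March 2072.
Day 18 is valid in March, giving March 18, 2072.
Subtracting 237 days from March 18, 2072:
Going back 18 days from March 18, 2072 reaches the end of the previous month; 237 − 18 = 219 left.
February 2072 has 29 days (2072 is a leap year): 219 − 29 = 190 left.
January 2072 has 31 days: 190 − 31 = 159 left.
December 2071 has 31 days: 159 − 31 = 128 left.
November 2071 has 30 days: 128 − 30 = 98 left.
October 2071 has 31 days: 98 − 31 = 67 left.
September 2071 has 30 days: 67 − 30 = 37 left.
August 2071 has 31 days: 37 − 31 = 6 left.
July 2071 has 31 days; 31 − 6 = 25 → July 25, 2071.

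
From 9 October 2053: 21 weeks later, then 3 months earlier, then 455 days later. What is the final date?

March 5, 2055

Adding 21 weeks (= 147 days) from October 9, 2053:
October has 31 days, so 31 − 9 = 22 days remain after October 9, 2053; 147 − 22 = 125 left.
November 2053 has 30 days: 125 − 30 = 95 left.
December 2053 has 31 days: 95 − 31 = 64 left.
January 2054 has 31 days: 64 − 31 = 33 left.
February 2054 has 28 days (2054 is not a leap year): 33 − 28 = 5 left.
5 days into March 2054 → March 5, 2054.
Going back 3 months from March 5, 2054:
month 3 − 3 = 0, which is month 12 of year 2053 → December 2053.
Day 5 is valid in December, giving December 5, 2053.
Advancing 455 days from December 5, 2053:
December has 31 days, so 31 − 5 = 26 days remain after December 5, 2053; 455 − 26 = 429 left.
January 2054 has 31 days: 429 − 31 = 398 left.
February 2054 has 28 days (2054 is not a leap year): 398 − 28 = 370 left.
March 2054 has 31 days: 370 − 31 = 339 left.
April 2054 has 30 days: 339 − 30 = 309 left.
May 2054 has 31 days: 309 − 31 = 278 left.
June 2054 has 30 days: 278 − 30 = 248 left.
July 2054 has 31 days: 248 − 31 = 217 left.
August 2054 has 31 days: 217 − 31 = 186 left.
September 2054 has 30 days: 186 − 30 = 156 left.
October 2054 has 31 days: 156 − 31 = 125 left.
November 2054 has 30 days: 125 − 30 = 95 left.
December 2054 has 31 days: 95 − 31 = 64 left.
January 2055 has 31 days: 64 − 31 = 33 left.
February 2055 has 28 days (2055 is not a leap year): 33 − 28 = 5 left.
5 days into March 2055 → March 5, 2055.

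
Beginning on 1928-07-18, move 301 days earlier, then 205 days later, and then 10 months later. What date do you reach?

February 13, 1929

Going back 301 days from July 18, 1928:
Going back 18 days from July 18, 1928 reaches the end of the previous month; 301 − 18 = 283 left.
June 1928 has 30 days: 283 − 30 = 253 left.
May 1928 has 31 days: 253 − 31 = 222 left.
April 1928 has 30 days: 222 − 30 = 192 left.
March 1928 has 31 days: 192 − 31 = 161 left.
February 1928 has 29 days (1928 is a leap year): 161 − 29 = 132 left.
January 1928 has 31 days: 132 − 31 = 101 left.
December 1927 has 31 days: 101 − 31 = 70 left.
November 1927 has 30 days: 70 − 30 = 40 left.
October 1927 has 31 days: 40 − 31 = 9 left.
September 1927 has 30 days; 30 − 9 = 21 → September 21, 1927.
Advancing 205 days from September 21, 1927:
September has 30 days, so 30 − 21 = 9 days remain after September 21, 1927; 205 − 9 = 196 left.
October 1927 has 31 days: 196 − 31 = 165 left.
November 1927 has 30 days: 165 − 30 = 135 left.
December 1927 has 31 days: 135 − 31 = 104 left.
January 1928 has 31 days: 104 − 31 = 73 left.
February 1928 has 29 days (1928 is a leap year): 73 − 29 = 44 left.
March 1928 has 31 days: 44 − 31 = 13 left.
13 days into April 1928 → April 13, 1928.
Advancing 10 months from April 13, 1928:
month 4 + 10 = 14, which is month 2 of year 1929 → February 1929.
Day 13 is valid in February, giving February 13, 1929.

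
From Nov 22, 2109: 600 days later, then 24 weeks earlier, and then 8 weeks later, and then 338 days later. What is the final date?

February 26, 2112

Advancing 600 days from November 22, 2109:
November has 30 days, so 30 − 22 = 8 days remain after November 22, 2109; 600 − 8 = 592 left.
December 2109 has 31 days: 592 − 31 = 561 left.
January 2110 has 31 days: 561 − 31 = 530 left.
February 2110 has 28 days (2110 is not a leap year): 530 − 28 = 502 left.
March 2110 has 31 days: 502 − 31 = 471 left.
April 2110 has 30 days: 471 − 30 = 441 left.
May 2110 has 31 days: 441 − 31 = 410 left.
June 2110 has 30 days: 410 − 30 = 380 left.
July 2110 has 31 days: 380 − 31 = 349 left.
August 2110 has 31 days: 349 − 31 = 318 left.
September 2110 has 30 days: 318 − 30 = 288 left.
October 2110 has 31 days: 288 − 31 = 257 left.
November 2110 has 30 days: 257 − 30 = 227 left.
December 2110 has 31 days: 227 − 31 = 196 left.
January 2111 has 31 days: 196 − 31 = 165 left.
February 2111 has 28 days (2111 is not a leap year): 165 − 28 = 137 left.
March 2111 has 31 days: 137 − 31 = 106 left.
April 2111 has 30 days: 106 − 30 = 76 left.
May 2111 has 31 days: 76 − 31 = 45 left.
June 2111 has 30 days: 45 − 30 = 15 left.
15 days into July 2111 → July 15, 2111.
Subtracting 24 weeks (= 168 days) from July 15, 2111:
Going back 15 days from July 15, 2111 reaches the end of the previous month; 168 − 15 = 153 left.
June 2111 has 30 days: 153 − 30 = 123 left.
May 2111 has 31 days: 123 − 31 = 92 left.
April 2111 has 30 days: 92 − 30 = 62 left.
March 2111 has 31 days: 62 − 31 = 31 left.
February 2111 has 28 days (2111 is not a leap year): 31 − 28 = 3 left.
January 2111 has 31 days; 31 − 3 = 28 → January 28, 2111.
Advancing 8 weeks (= 56 days) from January 28, 2111:
January has 31 days, so 31 − 28 = 3 days remain after January 28, 2111; 56 − 3 = 53 left.
February 2111 has 28 days (2111 is not a leap year): 53 − 28 = 25 left.
25 days into March 2111 → March 25, 2111.
Advancing 338 days from March 25, 2111:
March has 31 days, so 31 − 25 = 6 days remain after March 25, 2111; 338 − 6 = 332 left.
April 2111 has 30 days: 332 − 30 = 302 left.
May 2111 has 31 days: 302 − 31 = 271 left.
June 2111 has 30 days: 271 − 30 = 241 left.
July 2111 has 31 days: 241 − 31 = 210 left.
August 2111 has 31 days: 210 − 31 = 179 left.
September 2111 has 30 days: 179 − 30 = 149 left.
October 2111 has 31 days: 149 − 31 = 118 left.
November 2111 has 30 days: 118 − 30 = 88 left.
December 2111 has 31 days: 88 − 31 = 57 left.
January 2112 has 31 days: 57 − 31 = 26 left.
26 days into February 2112 → February 26, 2112.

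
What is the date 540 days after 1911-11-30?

May 23, 1913

Advancing 540 days from November 30, 1911.
November has 30 days, so 30 − 30 = 0 days remain after November 30, 1911; 540 − 0 = 540 left.
December 1911 has 31 days: 540 − 31 = 509 left.
January 1912 has 31 days: 509 − 31 = 478 left.
February 1912 has 29 days (1912 is a leap year): 478 − 29 = 449 left.
March 1912 has 31 days: 449 − 31 = 418 left.
April 1912 has 30 days: 418 − 30 = 388 left.
May 1912 has 31 days: 388 − 31 = 357 left.
June 1912 has 30 days: 357 − 30 = 327 left.
July 1912 has 31 days: 327 − 31 = 296 left.
August 1912 has 31 days: 296 − 31 = 265 left.
September 1912 has 30 days: 265 − 30 = 235 left.
October 1912 has 31 days: 235 − 31 = 204 left.
November 1912 has 30 days: 204 − 30 = 174 left.
December 1912 has 31 days: 174 − 31 = 143 left.
January 1913 has 31 days: 143 − 31 = 112 left.
February 1913 has 28 days (1913 is not a leap year): 112 − 28 = 84 left.
March 1913 has 31 days: 84 − 31 = 53 left.
April 1913 has 30 days: 53 − 30 = 23 left.
23 days into May 1913 → May 23, 1913.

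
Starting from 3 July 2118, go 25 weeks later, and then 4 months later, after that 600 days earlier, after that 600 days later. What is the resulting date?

Counting forward 25 weeks (= 175 days) from July 3, 2118:
July has 31 days, so 31 − 3 = 28 days remain after July 3, 2118; 175 − 28 = 147 left.
August 2118 has 31 days: 147 − 31 = 116 left.
September 2118 has 30 days: 116 − 30 = 86 left.
October 2118 has 31 days: 86 − 31 = 55 left.
November 2118 has 30 days: 55 − 30 = 25 left.
25 days into December 2118 → December 25, 2118.
Adding 4 months from December 25, 2118:
month 12 + 4 = 16, which is month 4 of year 2119 → April 2119.
Day 25 is valid in April, giving April 25, 2119.
Going back 600 days from April 25, 2119:
Going back 25 days from April 25, 2119 reaches the end of the previous month; 600 − 25 = 575 left.
March 2119 has 31 days: 575 − 31 = 544 left.
February 2119 has 28 days (2119 is not a leap year): 544 − 28 = 516 left.
January 2119 has 31 days: 516 − 31 = 485 left.
December 2118 has 31 days: 485 − 31 = 454 left.
November 2118 has 30 days: 454 − 30 = 424 left.
October 2118 has 31 days: 424 − 31 = 393 left.
September 2118 has 30 days: 393 − 30 = 363 left.
August 2118 has 31 days: 363 − 31 = 332 left.
July 2118 has 31 days: 332 − 31 = 301 left.
June 2118 has 30 days: 301 − 30 = 271 left.
May 2118 has 31 days: 271 − 31 = 240 left.
April 2118 has 30 days: 240 − 30 = 210 left.
March 2118 has 31 days: 210 − 31 = 179 left.
February 2118 has 28 days (2118 is not a leap year): 179 − 28 = 151 left.
January 2118 has 31 days: 151 − 31 = 120 left.
December 2117 has 31 days: 120 − 31 = 89 left.
November 2117 has 30 days: 89 − 30 = 59 left.
October 2117 has 31 days: 59 − 31 = 28 left.
September 2117 has 30 days; 30 − 28 = 2 → September 2, 2117.
Adding 600 days from September 2, 2117:
September has 30 days, so 30 − 2 = 28 days remain after September 2, 2117; 600 − 28 = 572 left.
October 2117 has 31 days: 572 − 31 = 541 left.
November 2117 has 30 days: 541 − 30 = 511 left.
December 2117 has 31 days: 511 − 31 = 480 left.
January 2118 has 31 days: 480 − 31 = 449 left.
February 2118 has 28 days (2118 is not a leap year): 449 − 28 = 421 left.
March 2118 has 31 days: 421 − 31 = 390 left.
April 2118 has 30 days: 390 − 30 = 360 left.
May 2118 has 31 days: 360 − 31 = 329 left.
June 2118 has 30 days: 329 − 30 = 299 left.
July 2118 has 31 days: 299 − 31 = 268 left.
August 2118 has 31 days: 268 − 31 = 237 left.
September 2118 has 30 days: 237 − 30 = 207 left.
October 2118 has 31 days: 207 − 31 = 176 left.
November 2118 has 30 days: 176 − 30 = 146 left.
December 2118 has 31 days: 146 − 31 = 115 left.
January 2119 has 31 days: 115 − 31 = 84 left.
February 2119 has 28 days (2119 is not a leap year): 84 − 28 = 56 left.
March 2119 has 31 days: 56 − 31 = 25 left.
25 days into April 2119 → April 25, 2119.

April 25, 2119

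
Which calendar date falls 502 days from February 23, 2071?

July 9, 2072

Counting forward 502 days from February 23, 2071.
February has 28 days, so 28 − 23 = 5 days remain after February 23, 2071; 502 − 5 = 497 left.
March 2071 has 31 days: 497 − 31 = 466 left.
April 2071 has 30 days: 466 − 30 = 436 left.
May 2071 has 31 days: 436 − 31 = 405 left.
June 2071 has 30 days: 405 − 30 = 375 left.
July 2071 has 31 days: 375 − 31 = 344 left.
August 2071 has 31 days: 344 − 31 = 313 left.
September 2071 has 30 days: 313 − 30 = 283 left.
October 2071 has 31 days: 283 − 31 = 252 left.
November 2071 has 30 days: 252 − 30 = 222 left.
December 2071 has 31 days: 222 − 31 = 191 left.
January 2072 has 31 days: 191 − 31 = 160 left.
February 2072 has 29 days (2072 is a leap year): 160 − 29 = 131 left.
March 2072 has 31 days: 131 − 31 = 100 left.
April 2072 has 30 days: 100 − 30 = 70 left.
May 2072 has 31 days: 70 − 31 = 39 left.
June 2072 has 30 days: 39 − 30 = 9 left.
9 days into July 2072 → July 9, 2072.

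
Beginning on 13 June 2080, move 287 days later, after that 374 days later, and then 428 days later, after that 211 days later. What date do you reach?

Counting forward 287 days from June 13, 2080:
June has 30 days, so 30 − 13 = 17 days remain after June 13, 2080; 287 − 17 = 270 left.
July 2080 has 31 days: 270 − 31 = 239 left.
August 2080 has 31 days: 239 − 31 = 208 left.
September 2080 has 30 days: 208 − 30 = 178 left.
October 2080 has 31 days: 178 − 31 = 147 left.
November 2080 has 30 days: 147 − 30 = 117 left.
December 2080 has 31 days: 117 − 31 = 86 left.
January 2081 has 31 days: 86 − 31 = 55 left.
February 2081 has 28 days (2081 is not a leap year): 55 − 28 = 27 left.
27 days into March 2081 → March 27, 2081.
Counting forward 374 days from March 27, 2081:
March has 31 days, so 31 − 27 = 4 days remain after March 27, 2081; 374 − 4 = 370 left.
April 2081 has 30 days: 370 − 30 = 340 left.
May 2081 has 31 days: 340 − 31 = 309 left.
June 2081 has 30 days: 309 − 30 = 279 left.
July 2081 has 31 days: 279 − 31 = 248 left.
August 2081 has 31 days: 248 − 31 = 217 left.
September 2081 has 30 days: 217 − 30 = 187 left.
October 2081 has 31 days: 187 − 31 = 156 left.
November 2081 has 30 days: 156 − 30 = 126 left.
December 2081 has 31 days: 126 − 31 = 95 left.
January 2082 has 31 days: 95 − 31 = 64 left.
February 2082 has 28 days (2082 is not a leap year): 64 − 28 = 36 left.
March 2082 has 31 days: 36 − 31 = 5 left.
5 days into April 2082 → April 5, 2082.
Counting forward 428 days from April 5, 2082:
April has 30 days, so 30 − 5 = 25 days remain after April 5, 2082; 428 − 25 = 403 left.
May 2082 has 31 days: 403 − 31 = 372 left.
June 2082 has 30 days: 372 − 30 = 342 left.
July 2082 has 31 days: 342 − 31 = 311 left.
August 2082 has 31 days: 311 − 31 = 280 left.
September 2082 has 30 days: 280 − 30 = 250 left.
October 2082 has 31 days: 250 − 31 = 219 left.
November 2082 has 30 days: 219 − 30 = 189 left.
December 2082 has 31 days: 189 − 31 = 158 left.
January 2083 has 31 days: 158 − 31 = 127 left.
February 2083 has 28 days (2083 is not a leap year): 127 − 28 = 99 left.
March 2083 has 31 days: 99 − 31 = 68 left.
April 2083 has 30 days: 68 − 30 = 38 left.
May 2083 has 31 days: 38 − 31 = 7 left.
7 days into June 2083 → June 7, 2083.
Counting forward 211 days from June 7, 2083:
June has 30 days, so 30 − 7 = 23 days remain after June 7, 2083; 211 − 23 = 188 left.
July 2083 has 31 days: 188 − 31 = 157 left.
August 2083 has 31 days: 157 − 31 = 126 left.
September 2083 has 30 days: 126 − 30 = 96 left.
October 2083 has 31 days: 96 − 31 = 65 left.
November 2083 has 30 days: 65 − 30 = 35 left.
December 2083 has 31 days: 35 − 31 = 4 left.
4 days into January 2084 → January 4, 2084.

January 4, 2084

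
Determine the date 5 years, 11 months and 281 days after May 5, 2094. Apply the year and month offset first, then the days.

January 11, 2101

Advancing 5 years, 11 months and 281 days from May 5, 2094: first the month/year part, then the days.
+5 years → 2099; month 5 + 11 = 16, which is month 4 of year 2100 → April 2100.
Day 5 is valid in April, giving April 5, 2100.
Now add 281 days from April 5, 2100.
April has 30 days, so 30 − 5 = 25 days remain after April 5, 2100; 281 − 25 = 256 left.
May 2100 has 31 days: 256 − 31 = 225 left.
June 2100 has 30 days: 225 − 30 = 195 left.
July 2100 has 31 days: 195 − 31 = 164 left.
August 2100 has 31 days: 164 − 31 = 133 left.
September 2100 has 30 days: 133 − 30 = 103 left.
October 2100 has 31 days: 103 − 31 = 72 left.
November 2100 has 30 days: 72 − 30 = 42 left.
December 2100 has 31 days: 42 − 31 = 11 left.
11 days into January 2101 → January 11, 2101.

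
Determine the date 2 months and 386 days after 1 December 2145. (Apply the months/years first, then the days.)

February 22, 2147

Advancing 2 months and 386 days from December 1, 2145: first the month/year part, then the days.
month 12 + 2 = 14, which is month 2 of year 2146 → February 2146.
Day 1 is valid in February, giving February 1, 2146.
Now add 386 days from February 1, 2146.
February has 28 days, so 28 − 1 = 27 days remain after February 1, 2146; 386 − 27 = 359 left.
March 2146 has 31 days: 359 − 31 = 328 left.
April 2146 has 30 days: 328 − 30 = 298 left.
May 2146 has 31 days: 298 − 31 = 267 left.
June 2146 has 30 days: 267 − 30 = 237 left.
July 2146 has 31 days: 237 − 31 = 206 left.
August 2146 has 31 days: 206 − 31 = 175 left.
September 2146 has 30 days: 175 − 30 = 145 left.
October 2146 has 31 days: 145 − 31 = 114 left.
November 2146 has 30 days: 114 − 30 = 84 left.
December 2146 has 31 days: 84 − 31 = 53 left.
January 2147 has 31 days: 53 − 31 = 22 left.
22 days into February 2147 → February 22, 2147.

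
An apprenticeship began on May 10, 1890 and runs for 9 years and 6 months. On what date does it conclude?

November 10, 1899

Counting forward 9 years and 6 months from May 10, 1890.
+9 years → 1899; month 5 + 6 = 11 → November 1899.
Day 10 is valid in November, giving November 10, 1899.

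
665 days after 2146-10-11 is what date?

Adding 665 days from October 11, 2146.
October has 31 days, so 31 − 11 = 20 days remain after October 11, 2146; 665 − 20 = 645 left.
November 2146 has 30 days: 645 − 30 = 615 left.
December 2146 has 31 days: 615 − 31 = 584 left.
January 2147 has 31 days: 584 − 31 = 553 left.
February 2147 has 28 days (2147 is not a leap year): 553 − 28 = 525 left.
March 2147 has 31 days: 525 − 31 = 494 left.
April 2147 has 30 days: 494 − 30 = 464 left.
May 2147 has 31 days: 464 − 31 = 433 left.
June 2147 has 30 days: 433 − 30 = 403 left.
July 2147 has 31 days: 403 − 31 = 372 left.
August 2147 has 31 days: 372 − 31 = 341 left.
September 2147 has 30 days: 341 − 30 = 311 left.
October 2147 has 31 days: 311 − 31 = 280 left.
November 2147 has 30 days: 280 − 30 = 250 left.
December 2147 has 31 days: 250 − 31 = 219 left.
January 2148 has 31 days: 219 − 31 = 188 left.
February 2148 has 29 days (2148 is a leap year): 188 − 29 = 159 left.
March 2148 has 31 days: 159 − 31 = 128 left.
April 2148 has 30 days: 128 − 30 = 98 left.
May 2148 has 31 days: 98 − 31 = 67 left.
June 2148 has 30 days: 67 − 30 = 37 left.
July 2148 has 31 days: 37 − 31 = 6 left.
6 days into August 2148 → August 6, 2148.

August 6, 2148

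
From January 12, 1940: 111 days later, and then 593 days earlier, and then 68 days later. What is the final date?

November 24, 1938

Adding 111 days from January 12, 1940:
January has 31 days, so 31 − 12 = 19 days remain after January 12, 1940; 111 − 19 = 92 left.
February 1940 has 29 days (1940 is a leap year): 92 − 29 = 63 left.
March 1940 has 31 days: 63 − 31 = 32 left.
April 1940 has 30 days: 32 − 30 = 2 left.
2 days into May 1940 → May 2, 1940.
Subtracting 593 days from May 2, 1940:
Going back 2 days from May 2, 1940 reaches the end of the previous month; 593 − 2 = 591 left.
April 1940 has 30 days: 591 − 30 = 561 left.
March 1940 has 31 days: 561 − 31 = 530 left.
February 1940 has 29 days (1940 is a leap year): 530 − 29 = 501 left.
January 1940 has 31 days: 501 − 31 = 470 left.
December 1939 has 31 days: 470 − 31 = 439 left.
November 1939 has 30 days: 439 − 30 = 409 left.
October 1939 has 31 days: 409 − 31 = 378 left.
September 1939 has 30 days: 378 − 30 = 348 left.
August 1939 has 31 days: 348 − 31 = 317 left.
July 1939 has 31 days: 317 − 31 = 286 left.
June 1939 has 30 days: 286 − 30 = 256 left.
May 1939 has 31 days: 256 − 31 = 225 left.
April 1939 has 30 days: 225 − 30 = 195 left.
March 1939 has 31 days: 195 − 31 = 164 left.
February 1939 has 28 days (1939 is not a leap year): 164 − 28 = 136 left.
January 1939 has 31 days: 136 − 31 = 105 left.
December 1938 has 31 days: 105 − 31 = 74 left.
November 1938 has 30 days: 74 − 30 = 44 left.
October 1938 has 31 days: 44 − 31 = 13 left.
September 1938 has 30 days; 30 − 13 = 17 → September 17, 1938.
Adding 68 days from September 17, 1938:
September has 30 days, so 30 − 17 = 13 days remain after September 17, 1938; 68 − 13 = 55 left.
October 1938 has 31 days: 55 − 31 = 24 left.
24 days into November 1938 → November 24, 1938.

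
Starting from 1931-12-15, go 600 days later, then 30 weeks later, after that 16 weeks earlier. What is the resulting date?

Adding 600 days from December 15, 1931:
December has 31 days, so 31 − 15 = 16 days remain after December 15, 1931; 600 − 16 = 584 left.
January 1932 has 31 days: 584 − 31 = 553 left.
February 1932 has 29 days (1932 is a leap year): 553 − 29 = 524 left.
March 1932 has 31 days: 524 − 31 = 493 left.
April 1932 has 30 days: 493 − 30 = 463 left.
May 1932 has 31 days: 463 − 31 = 432 left.
June 1932 has 30 days: 432 − 30 = 402 left.
July 1932 has 31 days: 402 − 31 = 371 left.
August 1932 has 31 days: 371 − 31 = 340 left.
September 1932 has 30 days: 340 − 30 = 310 left.
October 1932 has 31 days: 310 − 31 = 279 left.
November 1932 has 30 days: 279 − 30 = 249 left.
December 1932 has 31 days: 249 − 31 = 218 left.
January 1933 has 31 days: 218 − 31 = 187 left.
February 1933 has 28 days (1933 is not a leap year): 187 − 28 = 159 left.
March 1933 has 31 days: 159 − 31 = 128 left.
April 1933 has 30 days: 128 − 30 = 98 left.
May 1933 has 31 days: 98 − 31 = 67 left.
June 1933 has 30 days: 67 − 30 = 37 left.
July 1933 has 31 days: 37 − 31 = 6 left.
6 days into August 1933 → August 6, 1933.
Advancing 30 weeks (= 210 days) from August 6, 1933:
August has 31 days, so 31 − 6 = 25 days remain after August 6, 1933; 210 − 25 = 185 left.
September 1933 has 30 days: 185 − 30 = 155 left.
October 1933 has 31 days: 155 − 31 = 124 left.
November 1933 has 30 days: 124 − 30 = 94 left.
December 1933 has 31 days: 94 − 31 = 63 left.
January 1934 has 31 days: 63 − 31 = 32 left.
February 1934 has 28 days (1934 is not a leap year): 32 − 28 = 4 left.
4 days into March 1934 → March 4, 1934.
Counting back 16 weeks (= 112 days) from March 4, 1934:
Going back 4 days from March 4, 1934 reaches the end of the previous month; 112 − 4 = 108 left.
February 1934 has 28 days (1934 is not a leap year): 108 − 28 = 80 left.
January 1934 has 31 days: 80 − 31 = 49 left.
December 1933 has 31 days: 49 − 31 = 18 left.
November 1933 has 30 days; 30 − 18 = 12 → November 12, 1933.

November 12, 1933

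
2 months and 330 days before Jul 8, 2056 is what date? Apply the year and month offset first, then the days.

June 13, 2055

Counting back 2 months and 330 days from July 8, 2056: first the month/year part, then the days.
month 7 − 2 = 5 → May 2056.
Day 8 is valid in May, giving May 8, 2056.
Now subtract 330 days from May 8, 2056.
Going back 8 days from May 8, 2056 reaches the end of the previous month; 330 − 8 = 322 left.
April 2056 has 30 days: 322 − 30 = 292 left.
March 2056 has 31 days: 292 − 31 = 261 left.
February 2056 has 29 days (2056 is a leap year): 261 − 29 = 232 left.
January 2056 has 31 days: 232 − 31 = 201 left.
December 2055 has 31 days: 201 − 31 = 170 left.
November 2055 has 30 days: 170 − 30 = 140 left.
October 2055 has 31 days: 140 − 31 = 109 left.
September 2055 has 30 days: 109 − 30 = 79 left.
August 2055 has 31 days: 79 − 31 = 48 left.
July 2055 has 31 days: 48 − 31 = 17 left.
June 2055 has 30 days; 30 − 17 = 13 → June 13, 2055.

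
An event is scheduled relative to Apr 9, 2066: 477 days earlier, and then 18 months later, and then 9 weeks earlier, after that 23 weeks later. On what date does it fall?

Going back 477 days from April 9, 2066:
Going back 9 days from April 9, 2066 reaches the end of the previous month; 477 − 9 = 468 left.
March 2066 has 31 days: 468 − 31 = 437 left.
February 2066 has 28 days (2066 is not a leap year): 437 − 28 = 409 left.
January 2066 has 31 days: 409 − 31 = 378 left.
December 2065 has 31 days: 378 − 31 = 347 left.
November 2065 has 30 days: 347 − 30 = 317 left.
October 2065 has 31 days: 317 − 31 = 286 left.
September 2065 has 30 days: 286 − 30 = 256 left.
August 2065 has 31 days: 256 − 31 = 225 left.
July 2065 has 31 days: 225 − 31 = 194 left.
June 2065 has 30 days: 194 − 30 = 164 left.
May 2065 has 31 days: 164 − 31 = 133 left.
April 2065 has 30 days: 133 − 30 = 103 left.
March 2065 has 31 days: 103 − 31 = 72 left.
February 2065 has 28 days (2065 is not a leap year): 72 − 28 = 44 left.
January 2065 has 31 days: 44 − 31 = 13 left.
December 2064 has 31 days; 31 − 13 = 18 → December 18, 2064.
Counting forward 18 months from December 18, 2064:
month 12 + 18 = 30, which is month 6 of year 2066 → June 2066.
Day 18 is valid in June, giving June 18, 2066.
Counting back 9 weeks (= 63 days) from June 18, 2066:
Going back 18 days from June 18, 2066 reaches the end of the previous month; 63 − 18 = 45 left.
May 2066 has 31 days: 45 − 31 = 14 left.
April 2066 has 30 days; 30 − 14 = 16 → April 16, 2066.
Counting forward 23 weeks (= 161 days) from April 16, 2066:
April has 30 days, so 30 − 16 = 14 days remain after April 16, 2066; 161 − 14 = 147 left.
May 2066 has 31 days: 147 − 31 = 116 left.
June 2066 has 30 days: 116 − 30 = 86 left.
July 2066 has 31 days: 86 − 31 = 55 left.
August 2066 has 31 days: 55 − 31 = 24 left.
24 days into September 2066 → September 24, 2066.

September 24, 2066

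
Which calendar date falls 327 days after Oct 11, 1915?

Adding 327 days from October 11, 1915.
October has 31 days, so 31 − 11 = 20 days remain after October 11, 1915; 327 − 20 = 307 left.
November 1915 has 30 days: 307 − 30 = 277 left.
December 1915 has 31 days: 277 − 31 = 246 left.
January 1916 has 31 days: 246 − 31 = 215 left.
February 1916 has 29 days (1916 is a leap year): 215 − 29 = 186 left.
March 1916 has 31 days: 186 − 31 = 155 left.
April 1916 has 30 days: 155 − 30 = 125 left.
May 1916 has 31 days: 125 − 31 = 94 left.
June 1916 has 30 days: 94 − 30 = 64 left.
July 1916 has 31 days: 64 − 31 = 33 left.
August 1916 has 31 days: 33 − 31 = 2 left.
2 days into September 1916 → September 2, 1916.

September 2, 1916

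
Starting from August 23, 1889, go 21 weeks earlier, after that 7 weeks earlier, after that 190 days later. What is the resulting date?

August 17, 1889

Going back 21 weeks (= 147 days) from August 23, 1889:
Going back 23 days from August 23, 1889 reaches the end of the previous month; 147 − 23 = 124 left.
July 1889 has 31 days: 124 − 31 = 93 left.
June 1889 has 30 days: 93 − 30 = 63 left.
May 1889 has 31 days: 63 − 31 = 32 left.
April 1889 has 30 days: 32 − 30 = 2 left.
March 1889 has 31 days; 31 − 2 = 29 → March 29, 1889.
Going back 7 weeks (= 49 days) from March 29, 1889:
Going back 29 days from March 29, 1889 reaches the end of the previous month; 49 − 29 = 20 left.
February 1889 has 28 days; 28 − 20 = 8 → February 8, 1889.
Adding 190 days from February 8, 1889:
February has 28 days, so 28 − 8 = 20 days remain after February 8, 1889; 190 − 20 = 170 left.
March 1889 has 31 days: 170 − 31 = 139 left.
April 1889 has 30 days: 139 − 30 = 109 left.
May 1889 has 31 days: 109 − 31 = 78 left.
June 1889 has 30 days: 78 − 30 = 48 left.
July 1889 has 31 days: 48 − 31 = 17 left.
17 days into August 1889 → August 17, 1889.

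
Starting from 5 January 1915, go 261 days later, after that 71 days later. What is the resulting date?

December 3, 1915

Advancing 261 days from January 5, 1915:
January has 31 days, so 31 − 5 = 26 days remain after January 5, 1915; 261 − 26 = 235 left.
February 1915 has 28 days (1915 is not a leap year): 235 − 28 = 207 left.
March 1915 has 31 days: 207 − 31 = 176 left.
April 1915 has 30 days: 176 − 30 = 146 left.
May 1915 has 31 days: 146 − 31 = 115 left.
June 1915 has 30 days: 115 − 30 = 85 left.
July 1915 has 31 days: 85 − 31 = 54 left.
August 1915 has 31 days: 54 − 31 = 23 left.
23 days into September 1915 → September 23, 1915.
Adding 71 days from September 23, 1915:
September has 30 days, so 30 − 23 = 7 days remain after September 23, 1915; 71 − 7 = 64 left.
October 1915 has 31 days: 64 − 31 = 33 left.
November 1915 has 30 days: 33 − 30 = 3 left.
3 days into December 1915 → December 3, 1915.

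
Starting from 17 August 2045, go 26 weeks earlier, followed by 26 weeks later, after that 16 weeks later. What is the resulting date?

Counting back 26 weeks (= 182 days) from August 17, 2045:
Going back 17 days from August 17, 2045 reaches the end of the previous month; 182 − 17 = 165 left.
July 2045 has 31 days: 165 − 31 = 134 left.
June 2045 has 30 days: 134 − 30 = 104 left.
May 2045 has 31 days: 104 − 31 = 73 left.
April 2045 has 30 days: 73 − 30 = 43 left.
March 2045 has 31 days: 43 − 31 = 12 left.
February 2045 has 28 days; 28 − 12 = 16 → February 16, 2045.
Counting forward 26 weeks (= 182 days) from February 16, 2045:
February has 28 days, so 28 − 16 = 12 days remain after February 16, 2045; 182 − 12 = 170 left.
March 2045 has 31 days: 170 − 31 = 139 left.
April 2045 has 30 days: 139 − 30 = 109 left.
May 2045 has 31 days: 109 − 31 = 78 left.
June 2045 has 30 days: 78 − 30 = 48 left.
July 2045 has 31 days: 48 − 31 = 17 left.
17 days into August 2045 → August 17, 2045.
Advancing 16 weeks (= 112 days) from August 17, 2045:
August has 31 days, so 31 − 17 = 14 days remain after August 17, 2045; 112 − 14 = 98 left.
September 2045 has 30 days: 98 − 30 = 68 left.
October 2045 has 31 days: 68 − 31 = 37 left.
November 2045 has 30 days: 37 − 30 = 7 left.
7 days into December 2045 → December 7, 2045.

December 7, 2045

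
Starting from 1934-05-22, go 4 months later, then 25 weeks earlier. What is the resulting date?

March 31, 1934

Advancing 4 months from May 22, 1934:
month 5 + 4 = 9 → September 1934.
Day 22 is valid in September, giving September 22, 1934.
Subtracting 25 weeks (= 175 days) from September 22, 1934:
Going back 22 days from September 22, 1934 reaches the end of the previous month; 175 − 22 = 153 left.
August 1934 has 31 days: 153 − 31 = 122 left.
July 1934 has 31 days: 122 − 31 = 91 left.
June 1934 has 30 days: 91 − 30 = 61 left.
May 1934 has 31 days: 61 − 31 = 30 left.
April 1934 has 30 days: 30 − 30 = 0 left.
March 1934 has 31 days; 31 − 0 = 31 → March 31, 1934.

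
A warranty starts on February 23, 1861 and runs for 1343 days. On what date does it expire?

October 28, 1864

Counting forward 1343 days from February 23, 1861.
February has 28 days, so 28 − 23 = 5 days remain after February 23, 1861; 1343 − 5 = 1338 left.
March 1861 has 31 days: 1338 − 31 = 1307 left.
April 1861 has 30 days: 1307 − 30 = 1277 left.
May 1861 has 31 days: 1277 − 31 = 1246 left.
June 1861 has 30 days: 1246 − 30 = 1216 left.
July 1861 has 31 days: 1216 − 31 = 1185 left.
August 1861 has 31 days: 1185 − 31 = 1154 left.
September 1861 has 30 days: 1154 − 30 = 1124 left.
October 1861 has 31 days: 1124 − 31 = 1093 left.
November 1861 has 30 days: 1093 − 30 = 1063 left.
December 1861 has 31 days: 1063 − 31 = 1032 left.
January 1862 has 31 days: 1032 − 31 = 1001 left.
February 1862 has 28 days (1862 is not a leap year): 1001 − 28 = 973 left.
March 1862 has 31 days: 973 − 31 = 942 left.
April 1862 has 30 days: 942 − 30 = 912 left.
May 1862 has 31 days: 912 − 31 = 881 left.
June 1862 has 30 days: 881 − 30 = 851 left.
July 1862 has 31 days: 851 − 31 = 820 left.
August 1862 has 31 days: 820 − 31 = 789 left.
September 1862 has 30 days: 789 − 30 = 759 left.
October 1862 has 31 days: 759 − 31 = 728 left.
November 1862 has 30 days: 728 − 30 = 698 left.
December 1862 has 31 days: 698 − 31 = 667 left.
January 1863 has 31 days: 667 − 31 = 636 left.
February 1863 has 28 days (1863 is not a leap year): 636 − 28 = 608 left.
March 1863 has 31 days: 608 − 31 = 577 left.
April 1863 has 30 days: 577 − 30 = 547 left.
May 1863 has 31 days: 547 − 31 = 516 left.
June 1863 has 30 days: 516 − 30 = 486 left.
July 1863 has 31 days: 486 − 31 = 455 left.
August 1863 has 31 days: 455 − 31 = 424 left.
September 1863 has 30 days: 424 − 30 = 394 left.
October 1863 has 31 days: 394 − 31 = 363 left.
November 1863 has 30 days: 363 − 30 = 333 left.
December 1863 has 31 days: 333 − 31 = 302 left.
January 1864 has 31 days: 302 − 31 = 271 left.
February 1864 has 29 days (1864 is a leap year): 271 − 29 = 242 left.
March 1864 has 31 days: 242 − 31 = 211 left.
April 1864 has 30 days: 211 − 30 = 181 left.
May 1864 has 31 days: 181 − 31 = 150 left.
June 1864 has 30 days: 150 − 30 = 120 left.
July 1864 has 31 days: 120 − 31 = 89 left.
August 1864 has 31 days: 89 − 31 = 58 left.
September 1864 has 30 days: 58 − 30 = 28 left.
28 days into October 1864 → October 28, 1864.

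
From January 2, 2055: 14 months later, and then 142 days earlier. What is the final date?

Advancing 14 months from January 2, 2055:
month 1 + 14 = 15, which is month 3 of year 2056 → March 2056.
Day 2 is valid in March, giving March 2, 2056.
Counting back 142 days from March 2, 2056:
Going back 2 days from March 2, 2056 reaches the end of the previous month; 142 − 2 = 140 left.
February 2056 has 29 days (2056 is a leap year): 140 − 29 = 111 left.
January 2056 has 31 days: 111 − 31 = 80 left.
December 2055 has 31 days: 80 − 31 = 49 left.
November 2055 has 30 days: 49 − 30 = 19 left.
October 2055 has 31 days; 31 − 19 = 12 → October 12, 2055.

October 12, 2055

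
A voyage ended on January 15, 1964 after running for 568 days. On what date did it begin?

Counting back 568 days from January 15, 1964.
Going back 15 days from January 15, 1964 reaches the end of the previous month; 568 − 15 = 553 left.
December 1963 has 31 days: 553 − 31 = 522 left.
November 1963 has 30 days: 522 − 30 = 492 left.
October 1963 has 31 days: 492 − 31 = 461 left.
September 1963 has 30 days: 461 − 30 = 431 left.
August 1963 has 31 days: 431 − 31 = 400 left.
July 1963 has 31 days: 400 − 31 = 369 left.
June 1963 has 30 days: 369 − 30 = 339 left.
May 1963 has 31 days: 339 − 31 = 308 left.
April 1963 has 30 days: 308 − 30 = 278 left.
March 1963 has 31 days: 278 − 31 = 247 left.
February 1963 has 28 days (1963 is not a leap year): 247 − 28 = 219 left.
January 1963 has 31 days: 219 − 31 = 188 left.
December 1962 has 31 days: 188 − 31 = 157 left.
November 1962 has 30 days: 157 − 30 = 127 left.
October 1962 has 31 days: 127 − 31 = 96 left.
September 1962 has 30 days: 96 − 30 = 66 left.
August 1962 has 31 days: 66 − 31 = 35 left.
July 1962 has 31 days: 35 − 31 = 4 left.
June 1962 has 30 days; 30 − 4 = 26 → June 26, 1962.

June 26, 1962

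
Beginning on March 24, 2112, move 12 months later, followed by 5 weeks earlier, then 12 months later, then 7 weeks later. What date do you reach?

Adding 12 months from March 24, 2112:
month 3 + 12 = 15, which is month 3 of year 2113 → March 2113.
Day 24 is valid in March, giving March 24, 2113.
Going back 5 weeks (= 35 days) from March 24, 2113:
Going back 24 days from March 24, 2113 reaches the end of the previous month; 35 − 24 = 11 left.
February 2113 has 28 days; 28 − 11 = 17 → February 17, 2113.
Adding 12 months from February 17, 2113:
month 2 + 12 = 14, which is month 2 of year 2114 → February 2114.
Day 17 is valid in February, giving February 17, 2114.
Counting forward 7 weeks (= 49 days) from February 17, 2114:
February has 28 days, so 28 − 17 = 11 days remain after February 17, 2114; 49 − 11 = 38 left.
March 2114 has 31 days: 38 − 31 = 7 left.
7 days into April 2114 → April 7, 2114.

April 7, 2114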